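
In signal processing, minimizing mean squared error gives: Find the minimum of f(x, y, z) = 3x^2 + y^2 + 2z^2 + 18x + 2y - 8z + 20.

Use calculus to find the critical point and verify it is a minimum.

f(x,y,z) = 3x^2 + y^2 + 2z^2 + 18x + 2y - 8z + 20
df/dx = 6x + (18) = 0 => x = -3
df/dy = 2y + (2) = 0 => y = -1
df/dz = 4z + (-8) = 0 => z = 2
f(-3,-1,2) = 3*(-3)^2 + 1*(-1)^2 + 2*(2)^2 + 18*(-3) + 2*(-1) + -8*(2) + 20 = -16
Hessian is diagonal with entries 6, 2, 4 > 0, confirmed minimum.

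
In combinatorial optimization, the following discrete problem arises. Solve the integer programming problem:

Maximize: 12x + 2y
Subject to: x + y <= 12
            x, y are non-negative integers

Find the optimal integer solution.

Objective: 12x + 2y, constraint: x + y <= 12
Coefficient of x is 12 >= coefficient of y is 2, so allocate the entire budget to x.
Optimal: x = 12, y = 0, value = 144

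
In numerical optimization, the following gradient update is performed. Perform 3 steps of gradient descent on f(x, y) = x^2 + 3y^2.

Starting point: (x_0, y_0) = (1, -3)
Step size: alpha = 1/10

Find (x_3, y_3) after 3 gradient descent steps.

f(x,y) = x^2 + 3y^2
grad_x = 2x + 0y, grad_y = 6y + 0x
Step 1: grad = (2, -18), (4/5, -6/5)
Step 2: grad = (8/5, -36/5), (16/25, -12/25)
Step 3: grad = (32/25, -72/25), (64/125, -24/125)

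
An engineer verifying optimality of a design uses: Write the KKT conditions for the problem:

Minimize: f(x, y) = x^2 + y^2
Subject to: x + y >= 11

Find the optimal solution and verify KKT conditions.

KKT conditions for min x^2 + y^2 s.t. x + y >= 11:
Stationarity: 2x = mu, 2y = mu
So x = y = mu/2.
Complementary slackness: mu*(x + y - 11) = 0
Primal feasibility: x + y >= 11; dual feasibility: mu >= 0
If mu = 0 then x = y = 0, but 0 + 0 < 11 is infeasible, so the constraint is active.
Constraint active: x + y = 2*(mu/2) = 11 => mu = 11
x = y = 11/2, f = 121/2
Verify: stationarity 2*(11/2) = 11 = mu; primal 11/2 + 11/2 = 11 >= 11; dual mu = 11 >= 0; complementary slackness 11*(11 - 11) = 0. All KKT conditions hold.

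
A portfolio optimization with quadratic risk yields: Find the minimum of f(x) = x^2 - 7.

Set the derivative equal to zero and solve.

f(x) = x^2 - 7
f'(x) = 2x + (0) = 0
x = 0/2 = 0
f(0) = -7
Since f''(x) = 2 > 0, this is a minimum.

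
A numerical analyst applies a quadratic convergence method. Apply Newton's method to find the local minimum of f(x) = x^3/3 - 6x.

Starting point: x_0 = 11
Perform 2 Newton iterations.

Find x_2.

f(x) = x^3/3 - 6x
f'(x) = x^2 - 6, f''(x) = 2x
Newton update: x_{n+1} = x_n - (x_n^2 - 6)/(2*x_n)
Step 1: x_0 = 11, f'=115, f''=22, x_1 = 127/22
Step 2: x_1 = 127/22, f'=13225/484, f''=127/11, x_2 = 19033/5588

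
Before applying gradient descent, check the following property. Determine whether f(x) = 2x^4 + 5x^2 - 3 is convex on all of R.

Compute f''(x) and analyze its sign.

f(x) = 2x^4 + 5x^2 - 3
f'(x) = 8x^3 + 10x
f''(x) = 24x^2 + 10
f''(x) = 24x^2 + 10 >= 10 > 0 for all x
Therefore, f is convex on R.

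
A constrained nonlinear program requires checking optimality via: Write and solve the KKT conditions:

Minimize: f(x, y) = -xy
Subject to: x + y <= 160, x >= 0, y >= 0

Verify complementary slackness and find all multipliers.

Problem: min -xy s.t. x + y <= 160 (multiplier lambda), x >= 0 (mu_x), y >= 0 (mu_y)
KKT stationarity: -y + lambda - mu_x = 0, -x + lambda - mu_y = 0, with lambda, mu_x, mu_y >= 0
Complementary slackness: lambda*(x + y - 160) = 0, mu_x*x = 0, mu_y*y = 0
If lambda = 0: y = -mu_x <= 0 and x = -mu_y <= 0 force x = y = 0 with f = 0; but x = y = 80 is feasible with f = -6400 < 0, so this is not the minimum. Hence lambda > 0 and x + y = 160.
Try x > 0, y > 0 (so mu_x = mu_y = 0): y = lambda, x = lambda => x = y = lambda
x + y = 160 => 2*lambda = 160 => lambda = 80
x* = y* = 80 > 0, consistent with mu_x = mu_y = 0.
(Any feasible point with x = 0 or y = 0 has f = 0 > -6400, so the minimum is not on those boundaries.)
min(-xy) = -6400 (i.e. max xy = 6400)
Multipliers: lambda = 80, mu_x = 0, mu_y = 0
Complementary slackness: lambda*(x + y - 160) = 80*(80 + 80 - 160) = 0, mu_x*x = 0*80 = 0, mu_y*y = 0*80 = 0. Satisfied.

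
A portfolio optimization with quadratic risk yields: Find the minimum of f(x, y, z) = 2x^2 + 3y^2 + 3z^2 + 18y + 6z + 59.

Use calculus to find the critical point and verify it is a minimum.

f(x,y,z) = 2x^2 + 3y^2 + 3z^2 + 18y + 6z + 59
df/dx = 4x + (0) = 0 => x = 0
df/dy = 6y + (18) = 0 => y = -3
df/dz = 6z + (6) = 0 => z = -1
f(0,-3,-1) = 2*(0)^2 + 3*(-3)^2 + 3*(-1)^2 + 18*(-3) + 6*(-1) + 59 = 29
Hessian is diagonal with entries 4, 6, 6 > 0, confirmed minimum.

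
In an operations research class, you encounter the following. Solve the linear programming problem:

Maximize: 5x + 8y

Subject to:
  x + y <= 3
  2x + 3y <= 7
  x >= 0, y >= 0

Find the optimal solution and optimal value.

Feasible vertices: (0, 0), (0, 7/3), (2, 1), (3, 0)
Objective 5x + 8y at each:
  (0, 0): 0
  (0, 7/3): 56/3
  (2, 1): 18
  (3, 0): 15
Maximum is 56/3 at (0, 7/3).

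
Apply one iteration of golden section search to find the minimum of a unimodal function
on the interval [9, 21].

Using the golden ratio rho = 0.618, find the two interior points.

Golden section search on [9, 21].
Golden ratio rho = 0.618 (approx).
Interior points:
  x_1 = 9 + (1-0.618)*12 = 13.5840
  x_2 = 9 + 0.618*12 = 16.4160
Compare f(x_1) and f(x_2) to determine which subinterval to keep.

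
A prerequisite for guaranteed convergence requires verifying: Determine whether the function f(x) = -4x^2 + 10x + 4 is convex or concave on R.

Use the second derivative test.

f(x) = -4x^2 + 10x + 4
f'(x) = -8x + 10
f''(x) = -8
Since f''(x) = -8 < 0 for all x, f is concave on R.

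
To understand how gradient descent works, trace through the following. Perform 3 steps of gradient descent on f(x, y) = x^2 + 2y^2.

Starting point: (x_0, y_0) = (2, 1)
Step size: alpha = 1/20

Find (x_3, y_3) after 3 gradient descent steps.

f(x,y) = x^2 + 2y^2
grad_x = 2x + 0y, grad_y = 4y + 0x
Step 1: grad = (4, 4), (9/5, 4/5)
Step 2: grad = (18/5, 16/5), (81/50, 16/25)
Step 3: grad = (81/25, 64/25), (729/500, 64/125)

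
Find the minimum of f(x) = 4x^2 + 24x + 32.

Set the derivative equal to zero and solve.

f(x) = 4x^2 + 24x + 32
f'(x) = 8x + (24) = 0
x = -24/8 = -3
f(-3) = -4
Since f''(x) = 8 > 0, this is a minimum.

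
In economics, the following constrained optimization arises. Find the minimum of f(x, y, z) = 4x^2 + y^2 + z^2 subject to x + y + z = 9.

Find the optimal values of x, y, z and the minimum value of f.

Using Lagrange multipliers on f = 4x^2 + y^2 + z^2 with constraint x + y + z = 9:
Conditions: 2*4*x = lambda, 2*1*y = lambda, 2*1*z = lambda
So x = lambda/8, y = lambda/2, z = lambda/2
Substituting into constraint: lambda * (9/8) = 9
lambda = 8
x = 1, y = 4, z = 4
Minimum value = 36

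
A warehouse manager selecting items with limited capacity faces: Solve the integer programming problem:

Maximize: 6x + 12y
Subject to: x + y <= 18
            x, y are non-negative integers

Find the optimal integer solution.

Objective: 6x + 12y, constraint: x + y <= 18
Coefficient of y is 12 > coefficient of x is 6, so allocate the entire budget to y.
Optimal: x = 0, y = 18, value = 216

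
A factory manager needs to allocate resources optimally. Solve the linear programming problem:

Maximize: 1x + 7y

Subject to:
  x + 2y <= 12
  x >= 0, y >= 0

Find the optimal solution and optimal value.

The feasible region has vertices at [(0, 0), (12, 0), (0, 6)].
Checking objective 1x + 7y at each vertex:
  (0, 0): 1*0 + 7*0 = 0
  (12, 0): 1*12 + 7*0 = 12
  (0, 6): 1*0 + 7*6 = 42
Maximum is 42 at (0, 6).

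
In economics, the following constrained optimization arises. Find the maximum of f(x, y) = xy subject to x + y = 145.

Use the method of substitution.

Substitute y = 145 - x into f(x,y) = xy:
g(x) = x(145 - x) = 145x - x^2
g'(x) = 145 - 2x = 0  =>  x = 145/2
y = 145 - 145/2 = 145/2
Maximum value = (145/2) * (145/2) = 21025/4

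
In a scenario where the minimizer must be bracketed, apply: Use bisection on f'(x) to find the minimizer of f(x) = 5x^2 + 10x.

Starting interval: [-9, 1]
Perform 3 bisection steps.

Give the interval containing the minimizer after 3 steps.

Finding critical point of f(x) = 5x^2 + 10x using bisection on f'(x) = 10x + 10.
f'(x) = 0 when x = -1.
Starting interval: [-9, 1]
Step 1: mid = -4, f'(mid) = -30, new interval = [-4, 1]
Step 2: mid = -3/2, f'(mid) = -5, new interval = [-3/2, 1]
Step 3: mid = -1/4, f'(mid) = 15/2, new interval = [-3/2, -1/4]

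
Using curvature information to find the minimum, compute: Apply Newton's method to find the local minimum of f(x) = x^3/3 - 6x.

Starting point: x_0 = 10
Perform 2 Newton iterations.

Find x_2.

f(x) = x^3/3 - 6x
f'(x) = x^2 - 6, f''(x) = 2x
Newton update: x_{n+1} = x_n - (x_n^2 - 6)/(2*x_n)
Step 1: x_0 = 10, f'=94, f''=20, x_1 = 53/10
Step 2: x_1 = 53/10, f'=2209/100, f''=53/5, x_2 = 3409/1060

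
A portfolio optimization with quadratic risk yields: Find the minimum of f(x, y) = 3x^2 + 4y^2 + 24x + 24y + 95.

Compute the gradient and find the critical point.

f(x,y) = 3x^2 + 4y^2 + 24x + 24y + 95
df/dx = 6x + (24) = 0  =>  x = -4
df/dy = 8y + (24) = 0  =>  y = -3
f(-4, -3) = 3*(-4)^2 + 4*(-3)^2 + 24*(-4) + 24*(-3) + 95 = 11
Hessian is diagonal with entries 6, 8 > 0, so this is a minimum.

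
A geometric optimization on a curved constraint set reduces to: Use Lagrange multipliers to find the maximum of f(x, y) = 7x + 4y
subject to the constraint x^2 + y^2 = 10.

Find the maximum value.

Set up Lagrange conditions: grad f = lambda * grad g
  7 = 2*lambda*x
  4 = 2*lambda*y
From these: x/y = 7/4, so x = 7t, y = 4t for some t.
Substitute into constraint: (7t)^2 + (4t)^2 = 10
  t^2 * 65 = 10
  t = sqrt(10/65)
Maximum = 7*x + 4*y = (7^2 + 4^2)*t = 65 * sqrt(10/65) = sqrt(650)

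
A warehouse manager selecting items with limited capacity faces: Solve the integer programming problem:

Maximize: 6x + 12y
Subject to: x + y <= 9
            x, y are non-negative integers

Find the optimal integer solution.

Objective: 6x + 12y, constraint: x + y <= 9
Coefficient of y is 12 > coefficient of x is 6, so allocate the entire budget to y.
Optimal: x = 0, y = 9, value = 108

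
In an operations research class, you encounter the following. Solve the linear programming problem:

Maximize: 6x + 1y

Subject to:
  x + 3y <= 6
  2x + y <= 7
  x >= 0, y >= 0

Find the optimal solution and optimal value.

Feasible vertices: (0, 0), (0, 2), (3, 1), (7/2, 0)
Objective 6x + 1y at each:
  (0, 0): 0
  (0, 2): 2
  (3, 1): 19
  (7/2, 0): 21
Maximum is 21 at (7/2, 0).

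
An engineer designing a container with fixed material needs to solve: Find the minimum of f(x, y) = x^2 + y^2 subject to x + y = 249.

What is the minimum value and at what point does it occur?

Substitute y = 249 - x into f(x,y) = x^2 + y^2:
g(x) = x^2 + (249 - x)^2 = 2x^2 - 498x + 62001
g'(x) = 4x - 498 = 0  =>  x = 249/2
y = 249 - 249/2 = 249/2
Minimum value = (249/2)^2 + (249/2)^2 = 62001/2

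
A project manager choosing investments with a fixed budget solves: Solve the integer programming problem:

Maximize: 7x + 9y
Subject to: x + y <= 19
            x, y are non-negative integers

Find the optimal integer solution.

Objective: 7x + 9y, constraint: x + y <= 19
Coefficient of y is 9 > coefficient of x is 7, so allocate the entire budget to y.
Optimal: x = 0, y = 19, value = 171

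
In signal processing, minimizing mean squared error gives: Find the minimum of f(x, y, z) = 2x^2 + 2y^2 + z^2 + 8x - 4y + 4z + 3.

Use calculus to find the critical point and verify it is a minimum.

f(x,y,z) = 2x^2 + 2y^2 + z^2 + 8x - 4y + 4z + 3
df/dx = 4x + (8) = 0 => x = -2
df/dy = 4y + (-4) = 0 => y = 1
df/dz = 2z + (4) = 0 => z = -2
f(-2,1,-2) = 2*(-2)^2 + 2*(1)^2 + 1*(-2)^2 + 8*(-2) + -4*(1) + 4*(-2) + 3 = -11
Hessian is diagonal with entries 4, 4, 2 > 0, confirmed minimum.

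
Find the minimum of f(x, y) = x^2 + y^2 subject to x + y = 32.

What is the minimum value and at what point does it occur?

Substitute y = 32 - x into f(x,y) = x^2 + y^2:
g(x) = x^2 + (32 - x)^2 = 2x^2 - 64x + 1024
g'(x) = 4x - 64 = 0  =>  x = 16
y = 32 - 16 = 16
Minimum value = 16^2 + 16^2 = 512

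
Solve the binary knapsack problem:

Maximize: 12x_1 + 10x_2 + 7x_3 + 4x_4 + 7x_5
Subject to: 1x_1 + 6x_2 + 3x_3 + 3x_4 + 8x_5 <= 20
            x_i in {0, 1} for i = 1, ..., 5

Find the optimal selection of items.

Items: item 1 (v=12, w=1), item 2 (v=10, w=6), item 3 (v=7, w=3), item 4 (v=4, w=3), item 5 (v=7, w=8)
Capacity: 20
Checking all 32 subsets (w = total weight, v = total value):
  {}: w = 0, v = 0
  {1}: w = 1, v = 12
  {2}: w = 6, v = 10
  {3}: w = 3, v = 7
  {4}: w = 3, v = 4
  {5}: w = 8, v = 7
  {1, 2}: w = 7, v = 22
  {1, 3}: w = 4, v = 19
  {1, 4}: w = 4, v = 16
  {1, 5}: w = 9, v = 19
  {2, 3}: w = 9, v = 17
  {2, 4}: w = 9, v = 14
  {2, 5}: w = 14, v = 17
  {3, 4}: w = 6, v = 11
  {3, 5}: w = 11, v = 14
  {4, 5}: w = 11, v = 11
  {1, 2, 3}: w = 10, v = 29
  {1, 2, 4}: w = 10, v = 26
  {1, 2, 5}: w = 15, v = 29
  {1, 3, 4}: w = 7, v = 23
  {1, 3, 5}: w = 12, v = 26
  {1, 4, 5}: w = 12, v = 23
  {2, 3, 4}: w = 12, v = 21
  {2, 3, 5}: w = 17, v = 24
  {2, 4, 5}: w = 17, v = 21
  {3, 4, 5}: w = 14, v = 18
  {1, 2, 3, 4}: w = 13, v = 33
  {1, 2, 3, 5}: w = 18, v = 36
  {1, 2, 4, 5}: w = 18, v = 33
  {1, 3, 4, 5}: w = 15, v = 30
  {2, 3, 4, 5}: w = 20, v = 28
  {1, 2, 3, 4, 5}: w = 21 > 20, infeasible
Best feasible subset: items [1, 2, 3, 5]
Total weight: 18 <= 20, total value: 36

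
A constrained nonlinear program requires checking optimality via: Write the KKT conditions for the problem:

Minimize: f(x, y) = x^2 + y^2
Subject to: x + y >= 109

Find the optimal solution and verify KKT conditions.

KKT conditions for min x^2 + y^2 s.t. x + y >= 109:
Stationarity: 2x = mu, 2y = mu
So x = y = mu/2.
Complementary slackness: mu*(x + y - 109) = 0
Primal feasibility: x + y >= 109; dual feasibility: mu >= 0
If mu = 0 then x = y = 0, but 0 + 0 < 109 is infeasible, so the constraint is active.
Constraint active: x + y = 2*(mu/2) = 109 => mu = 109
x = y = 109/2, f = 11881/2
Verify: stationarity 2*(109/2) = 109 = mu; primal 109/2 + 109/2 = 109 >= 109; dual mu = 109 >= 0; complementary slackness 109*(109 - 109) = 0. All KKT conditions hold.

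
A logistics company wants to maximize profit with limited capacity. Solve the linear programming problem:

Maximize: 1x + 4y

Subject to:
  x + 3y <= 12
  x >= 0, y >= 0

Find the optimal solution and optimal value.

The feasible region has vertices at [(0, 0), (12, 0), (0, 4)].
Checking objective 1x + 4y at each vertex:
  (0, 0): 1*0 + 4*0 = 0
  (12, 0): 1*12 + 4*0 = 12
  (0, 4): 1*0 + 4*4 = 16
Maximum is 16 at (0, 4).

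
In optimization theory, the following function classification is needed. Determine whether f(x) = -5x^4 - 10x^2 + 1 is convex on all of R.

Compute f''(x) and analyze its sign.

f(x) = -5x^4 - 10x^2 + 1
f'(x) = -20x^3 + -20x
f''(x) = -60x^2 + -20
f''(x) = -60x^2 + -20 <= -20 < 0 for all x
Therefore, f is concave on R.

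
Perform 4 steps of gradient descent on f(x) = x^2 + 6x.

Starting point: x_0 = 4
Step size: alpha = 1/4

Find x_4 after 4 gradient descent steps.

f(x) = x^2 + 6x, f'(x) = 2x + (6)
Step 1: f'(4) = 14, x_1 = 4 - 1/4 * 14 = 1/2
Step 2: f'(1/2) = 7, x_2 = 1/2 - 1/4 * 7 = -5/4
Step 3: f'(-5/4) = 7/2, x_3 = -5/4 - 1/4 * 7/2 = -17/8
Step 4: f'(-17/8) = 7/4, x_4 = -17/8 - 1/4 * 7/4 = -41/16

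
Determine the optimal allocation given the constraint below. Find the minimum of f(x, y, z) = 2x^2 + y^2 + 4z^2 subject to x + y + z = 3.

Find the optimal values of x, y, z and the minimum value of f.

Using Lagrange multipliers on f = 2x^2 + y^2 + 4z^2 with constraint x + y + z = 3:
Conditions: 2*2*x = lambda, 2*1*y = lambda, 2*4*z = lambda
So x = lambda/4, y = lambda/2, z = lambda/8
Substituting into constraint: lambda * (7/8) = 3
lambda = 24/7
x = 6/7, y = 12/7, z = 3/7
Minimum value = 36/7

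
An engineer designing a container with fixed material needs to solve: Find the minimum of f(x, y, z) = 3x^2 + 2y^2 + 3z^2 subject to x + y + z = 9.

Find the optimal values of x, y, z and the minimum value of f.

Using Lagrange multipliers on f = 3x^2 + 2y^2 + 3z^2 with constraint x + y + z = 9:
Conditions: 2*3*x = lambda, 2*2*y = lambda, 2*3*z = lambda
So x = lambda/6, y = lambda/4, z = lambda/6
Substituting into constraint: lambda * (7/12) = 9
lambda = 108/7
x = 18/7, y = 27/7, z = 18/7
Minimum value = 486/7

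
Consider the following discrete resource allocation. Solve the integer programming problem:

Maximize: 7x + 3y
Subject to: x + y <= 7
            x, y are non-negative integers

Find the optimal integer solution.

Objective: 7x + 3y, constraint: x + y <= 7
Coefficient of x is 7 >= coefficient of y is 3, so allocate the entire budget to x.
Optimal: x = 7, y = 0, value = 49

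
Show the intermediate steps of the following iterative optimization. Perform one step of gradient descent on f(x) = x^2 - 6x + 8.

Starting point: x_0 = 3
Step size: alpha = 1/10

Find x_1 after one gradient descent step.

f(x) = x^2 - 6x + 8
f'(x) = 2x - 6
f'(3) = 2*3 + (-6) = 0
x_1 = x_0 - alpha * f'(x_0) = 3 - 1/10 * 0 = 3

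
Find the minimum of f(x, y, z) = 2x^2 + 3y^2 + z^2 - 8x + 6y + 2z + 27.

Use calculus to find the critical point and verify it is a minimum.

f(x,y,z) = 2x^2 + 3y^2 + z^2 - 8x + 6y + 2z + 27
df/dx = 4x + (-8) = 0 => x = 2
df/dy = 6y + (6) = 0 => y = -1
df/dz = 2z + (2) = 0 => z = -1
f(2,-1,-1) = 2*(2)^2 + 3*(-1)^2 + 1*(-1)^2 + -8*(2) + 6*(-1) + 2*(-1) + 27 = 15
Hessian is diagonal with entries 4, 6, 2 > 0, confirmed minimum.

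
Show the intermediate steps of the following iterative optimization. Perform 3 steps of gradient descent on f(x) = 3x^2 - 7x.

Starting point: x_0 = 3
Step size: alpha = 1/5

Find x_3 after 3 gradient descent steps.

f(x) = 3x^2 - 7x, f'(x) = 6x + (-7)
Step 1: f'(3) = 11, x_1 = 3 - 1/5 * 11 = 4/5
Step 2: f'(4/5) = -11/5, x_2 = 4/5 - 1/5 * -11/5 = 31/25
Step 3: f'(31/25) = 11/25, x_3 = 31/25 - 1/5 * 11/25 = 144/125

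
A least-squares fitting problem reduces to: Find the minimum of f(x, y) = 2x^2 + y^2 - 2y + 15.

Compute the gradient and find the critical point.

f(x,y) = 2x^2 + y^2 - 2y + 15
df/dx = 4x + (0) = 0  =>  x = 0
df/dy = 2y + (-2) = 0  =>  y = 1
f(0, 1) = 2*(0)^2 + 1*(1)^2 + -2*(1) + 15 = 14
Hessian is diagonal with entries 4, 2 > 0, so this is a minimum.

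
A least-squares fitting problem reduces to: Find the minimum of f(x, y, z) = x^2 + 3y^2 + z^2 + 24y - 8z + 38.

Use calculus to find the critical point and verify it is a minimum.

f(x,y,z) = x^2 + 3y^2 + z^2 + 24y - 8z + 38
df/dx = 2x + (0) = 0 => x = 0
df/dy = 6y + (24) = 0 => y = -4
df/dz = 2z + (-8) = 0 => z = 4
f(0,-4,4) = 1*(0)^2 + 3*(-4)^2 + 1*(4)^2 + 24*(-4) + -8*(4) + 38 = -26
Hessian is diagonal with entries 2, 6, 2 > 0, confirmed minimum.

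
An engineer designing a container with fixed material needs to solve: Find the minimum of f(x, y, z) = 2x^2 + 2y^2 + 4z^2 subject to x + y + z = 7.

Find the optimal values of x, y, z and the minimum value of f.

Using Lagrange multipliers on f = 2x^2 + 2y^2 + 4z^2 with constraint x + y + z = 7:
Conditions: 2*2*x = lambda, 2*2*y = lambda, 2*4*z = lambda
So x = lambda/4, y = lambda/4, z = lambda/8
Substituting into constraint: lambda * (5/8) = 7
lambda = 56/5
x = 14/5, y = 14/5, z = 7/5
Minimum value = 196/5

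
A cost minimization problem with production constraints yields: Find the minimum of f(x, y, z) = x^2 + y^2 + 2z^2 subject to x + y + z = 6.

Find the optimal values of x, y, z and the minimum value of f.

Using Lagrange multipliers on f = x^2 + y^2 + 2z^2 with constraint x + y + z = 6:
Conditions: 2*1*x = lambda, 2*1*y = lambda, 2*2*z = lambda
So x = lambda/2, y = lambda/2, z = lambda/4
Substituting into constraint: lambda * (5/4) = 6
lambda = 24/5
x = 12/5, y = 12/5, z = 6/5
Minimum value = 72/5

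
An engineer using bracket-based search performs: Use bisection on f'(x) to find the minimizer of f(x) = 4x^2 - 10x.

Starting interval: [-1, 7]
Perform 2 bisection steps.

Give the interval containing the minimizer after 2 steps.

Finding critical point of f(x) = 4x^2 - 10x using bisection on f'(x) = 8x + -10.
f'(x) = 0 when x = 5/4.
Starting interval: [-1, 7]
Step 1: mid = 3, f'(mid) = 14, new interval = [-1, 3]
Step 2: mid = 1, f'(mid) = -2, new interval = [1, 3]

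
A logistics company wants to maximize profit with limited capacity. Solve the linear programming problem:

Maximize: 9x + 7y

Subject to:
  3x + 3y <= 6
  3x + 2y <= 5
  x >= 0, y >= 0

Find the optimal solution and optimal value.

Feasible vertices: (0, 0), (0, 2), (1, 1), (5/3, 0)
Objective 9x + 7y at each:
  (0, 0): 0
  (0, 2): 14
  (1, 1): 16
  (5/3, 0): 15
Maximum is 16 at (1, 1).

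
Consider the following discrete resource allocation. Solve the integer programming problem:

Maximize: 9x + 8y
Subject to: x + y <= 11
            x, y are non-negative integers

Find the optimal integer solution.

Objective: 9x + 8y, constraint: x + y <= 11
Coefficient of x is 9 >= coefficient of y is 8, so allocate the entire budget to x.
Optimal: x = 11, y = 0, value = 99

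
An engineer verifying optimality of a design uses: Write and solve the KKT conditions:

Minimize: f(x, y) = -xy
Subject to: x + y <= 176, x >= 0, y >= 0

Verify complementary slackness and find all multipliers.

Problem: min -xy s.t. x + y <= 176 (multiplier lambda), x >= 0 (mu_x), y >= 0 (mu_y)
KKT stationarity: -y + lambda - mu_x = 0, -x + lambda - mu_y = 0, with lambda, mu_x, mu_y >= 0
Complementary slackness: lambda*(x + y - 176) = 0, mu_x*x = 0, mu_y*y = 0
If lambda = 0: y = -mu_x <= 0 and x = -mu_y <= 0 force x = y = 0 with f = 0; but x = y = 88 is feasible with f = -7744 < 0, so this is not the minimum. Hence lambda > 0 and x + y = 176.
Try x > 0, y > 0 (so mu_x = mu_y = 0): y = lambda, x = lambda => x = y = lambda
x + y = 176 => 2*lambda = 176 => lambda = 88
x* = y* = 88 > 0, consistent with mu_x = mu_y = 0.
(Any feasible point with x = 0 or y = 0 has f = 0 > -7744, so the minimum is not on those boundaries.)
min(-xy) = -7744 (i.e. max xy = 7744)
Multipliers: lambda = 88, mu_x = 0, mu_y = 0
Complementary slackness: lambda*(x + y - 176) = 88*(88 + 88 - 176) = 0, mu_x*x = 0*88 = 0, mu_y*y = 0*88 = 0. Satisfied.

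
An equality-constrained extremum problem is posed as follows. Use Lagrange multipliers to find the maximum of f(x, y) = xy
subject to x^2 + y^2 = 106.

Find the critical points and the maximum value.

Lagrange conditions: y = 2*lambda*x and x = 2*lambda*y
If x = 0 then y = 0, violating the constraint, so x, y != 0.
Dividing: y/x = x/y => x^2 = y^2 => y = x or y = -x
Constraint: 2x^2 = 106 => x^2 = 53 => x = +/-sqrt(53)
Critical points: (sqrt(53), sqrt(53)), (-sqrt(53), -sqrt(53)), (sqrt(53), -sqrt(53)), (-sqrt(53), sqrt(53))
  y = x:  xy = x^2 = 53  at (sqrt(53), sqrt(53)) and (-sqrt(53), -sqrt(53))
  y = -x: xy = -x^2 = -53 at (sqrt(53), -sqrt(53)) and (-sqrt(53), sqrt(53))
Maximum xy = 53 at (sqrt(53), sqrt(53)) and (-sqrt(53), -sqrt(53))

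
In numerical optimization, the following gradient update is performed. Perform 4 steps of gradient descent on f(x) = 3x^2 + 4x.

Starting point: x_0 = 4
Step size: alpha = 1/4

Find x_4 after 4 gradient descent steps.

f(x) = 3x^2 + 4x, f'(x) = 6x + (4)
Step 1: f'(4) = 28, x_1 = 4 - 1/4 * 28 = -3
Step 2: f'(-3) = -14, x_2 = -3 - 1/4 * -14 = 1/2
Step 3: f'(1/2) = 7, x_3 = 1/2 - 1/4 * 7 = -5/4
Step 4: f'(-5/4) = -7/2, x_4 = -5/4 - 1/4 * -7/2 = -3/8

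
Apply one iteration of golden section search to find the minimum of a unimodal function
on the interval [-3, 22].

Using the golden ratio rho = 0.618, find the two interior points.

Golden section search on [-3, 22].
Golden ratio rho = 0.618 (approx).
Interior points:
  x_1 = -3 + (1-0.618)*25 = 6.5500
  x_2 = -3 + 0.618*25 = 12.4500
Compare f(x_1) and f(x_2) to determine which subinterval to keep.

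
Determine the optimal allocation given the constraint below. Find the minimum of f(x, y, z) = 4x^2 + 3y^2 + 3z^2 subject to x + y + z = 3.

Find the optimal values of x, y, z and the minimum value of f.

Using Lagrange multipliers on f = 4x^2 + 3y^2 + 3z^2 with constraint x + y + z = 3:
Conditions: 2*4*x = lambda, 2*3*y = lambda, 2*3*z = lambda
So x = lambda/8, y = lambda/6, z = lambda/6
Substituting into constraint: lambda * (11/24) = 3
lambda = 72/11
x = 9/11, y = 12/11, z = 12/11
Minimum value = 108/11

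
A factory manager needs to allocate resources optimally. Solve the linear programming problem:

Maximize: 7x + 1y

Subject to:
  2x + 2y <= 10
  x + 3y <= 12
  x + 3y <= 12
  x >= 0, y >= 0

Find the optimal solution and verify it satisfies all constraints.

Feasible vertices: (0, 0), (0, 4), (3/2, 7/2), (5, 0)
Objective 7x + 1y at each vertex:
  (0, 0): 0
  (0, 4): 4
  (3/2, 7/2): 14
  (5, 0): 35
Maximum is 35 at (5, 0).
Verify constraints at (x, y) = (5, 0):
  2*5 + 2*0 = 10 <= 10 (active)
  1*5 + 3*0 = 5 <= 12
  1*5 + 3*0 = 5 <= 12
  x = 5 >= 0, y = 0 >= 0. All constraints satisfied.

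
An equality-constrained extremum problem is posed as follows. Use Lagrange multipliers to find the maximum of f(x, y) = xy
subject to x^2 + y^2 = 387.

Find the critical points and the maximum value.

Lagrange conditions: y = 2*lambda*x and x = 2*lambda*y
If x = 0 then y = 0, violating the constraint, so x, y != 0.
Dividing: y/x = x/y => x^2 = y^2 => y = x or y = -x
Constraint: 2x^2 = 387 => x^2 = 387/2 => x = +/-sqrt(387/2)
Critical points: (sqrt(387/2), sqrt(387/2)), (-sqrt(387/2), -sqrt(387/2)), (sqrt(387/2), -sqrt(387/2)), (-sqrt(387/2), sqrt(387/2))
  y = x:  xy = x^2 = 387/2  at (sqrt(387/2), sqrt(387/2)) and (-sqrt(387/2), -sqrt(387/2))
  y = -x: xy = -x^2 = -387/2 at (sqrt(387/2), -sqrt(387/2)) and (-sqrt(387/2), sqrt(387/2))
Maximum xy = 387/2 at (sqrt(387/2), sqrt(387/2)) and (-sqrt(387/2), -sqrt(387/2))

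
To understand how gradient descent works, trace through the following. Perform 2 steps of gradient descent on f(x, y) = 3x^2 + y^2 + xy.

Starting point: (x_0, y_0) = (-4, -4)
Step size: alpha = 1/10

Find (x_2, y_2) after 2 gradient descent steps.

f(x,y) = 3x^2 + y^2 + xy
grad_x = 6x + 1y, grad_y = 2y + 1x
Step 1: grad = (-28, -12), (-6/5, -14/5)
Step 2: grad = (-10, -34/5), (-1/5, -53/25)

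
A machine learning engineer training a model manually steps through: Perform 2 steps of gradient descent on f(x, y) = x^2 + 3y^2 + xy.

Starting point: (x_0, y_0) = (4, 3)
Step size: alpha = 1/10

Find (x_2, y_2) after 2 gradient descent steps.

f(x,y) = x^2 + 3y^2 + xy
grad_x = 2x + 1y, grad_y = 6y + 1x
Step 1: grad = (11, 22), (29/10, 4/5)
Step 2: grad = (33/5, 77/10), (56/25, 3/100)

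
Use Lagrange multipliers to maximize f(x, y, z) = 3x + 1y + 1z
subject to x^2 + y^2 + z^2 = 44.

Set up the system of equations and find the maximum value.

Lagrange conditions: 3 = 2*lambda*x, 1 = 2*lambda*y, 1 = 2*lambda*z
So x:3 = y:1 = z:1, i.e. x = 3t, y = 1t, z = 1t
Constraint: t^2*(3^2 + 1^2 + 1^2) = 44
  t^2 * 11 = 44  =>  t = sqrt(4)
Maximum = 3*3t + 1*1t + 1*1t = 11*sqrt(4) = 22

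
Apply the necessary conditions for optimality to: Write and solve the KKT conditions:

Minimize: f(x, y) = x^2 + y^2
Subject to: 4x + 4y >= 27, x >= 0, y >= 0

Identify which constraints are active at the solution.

KKT conditions for min x^2 + y^2 s.t. 4x + 4y >= 27, x >= 0, y >= 0:
Stationarity: 2x = mu*4 + mu_x, 2y = mu*4 + mu_y, with mu, mu_x, mu_y >= 0
Complementary slackness: mu*(4x + 4y - 27) = 0, mu_x*x = 0, mu_y*y = 0
(0, 0) is infeasible (4*0 + 4*0 < 27), so if mu = 0 stationarity would force x = mu_x/2 >= 0, y = mu_y/2 >= 0 with mu_x*x = mu_y*y = 0, i.e. x = y = 0: contradiction. Hence mu > 0 and 4x + 4y = 27 is active.
Try x > 0, y > 0 (so mu_x = mu_y = 0): x = 4*mu/2, y = 4*mu/2
Substitute: 4*(4*mu/2) + 4*(4*mu/2) = 27
  mu*32/2 = 27 => mu = 27/16
x* = 27/8 > 0, y* = 27/8 > 0, consistent with mu_x = mu_y = 0.
f is convex and the constraints are linear, so this KKT point is the global minimum.
f* = 729/32
Active constraints: 4x + 4y >= 27 (holds with equality, mu = 27/16 > 0); x >= 0 and y >= 0 are inactive (mu_x = mu_y = 0).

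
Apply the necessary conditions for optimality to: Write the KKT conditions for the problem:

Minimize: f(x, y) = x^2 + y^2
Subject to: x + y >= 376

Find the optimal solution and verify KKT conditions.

KKT conditions for min x^2 + y^2 s.t. x + y >= 376:
Stationarity: 2x = mu, 2y = mu
So x = y = mu/2.
Complementary slackness: mu*(x + y - 376) = 0
Primal feasibility: x + y >= 376; dual feasibility: mu >= 0
If mu = 0 then x = y = 0, but 0 + 0 < 376 is infeasible, so the constraint is active.
Constraint active: x + y = 2*(mu/2) = 376 => mu = 376
x = y = 188, f = 70688
Verify: stationarity 2*188 = 376 = mu; primal 188 + 188 = 376 >= 376; dual mu = 376 >= 0; complementary slackness 376*(376 - 376) = 0. All KKT conditions hold.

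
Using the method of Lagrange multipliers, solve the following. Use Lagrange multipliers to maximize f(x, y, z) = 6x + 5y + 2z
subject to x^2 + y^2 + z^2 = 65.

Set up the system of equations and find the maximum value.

Lagrange conditions: 6 = 2*lambda*x, 5 = 2*lambda*y, 2 = 2*lambda*z
So x:6 = y:5 = z:2, i.e. x = 6t, y = 5t, z = 2t
Constraint: t^2*(6^2 + 5^2 + 2^2) = 65
  t^2 * 65 = 65  =>  t = sqrt(1)
Maximum = 6*6t + 5*5t + 2*2t = 65*sqrt(1) = 65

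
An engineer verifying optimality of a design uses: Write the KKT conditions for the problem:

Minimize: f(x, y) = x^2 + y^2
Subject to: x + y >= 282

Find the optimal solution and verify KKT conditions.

KKT conditions for min x^2 + y^2 s.t. x + y >= 282:
Stationarity: 2x = mu, 2y = mu
So x = y = mu/2.
Complementary slackness: mu*(x + y - 282) = 0
Primal feasibility: x + y >= 282; dual feasibility: mu >= 0
If mu = 0 then x = y = 0, but 0 + 0 < 282 is infeasible, so the constraint is active.
Constraint active: x + y = 2*(mu/2) = 282 => mu = 282
x = y = 141, f = 39762
Verify: stationarity 2*141 = 282 = mu; primal 141 + 141 = 282 >= 282; dual mu = 282 >= 0; complementary slackness 282*(282 - 282) = 0. All KKT conditions hold.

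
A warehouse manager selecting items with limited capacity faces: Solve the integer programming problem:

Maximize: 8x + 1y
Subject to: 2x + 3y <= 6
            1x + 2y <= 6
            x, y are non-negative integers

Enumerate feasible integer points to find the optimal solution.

Constraint 1: 2x + 3y <= 6
Constraint 2: 1x + 2y <= 6
Feasible x range (need y >= 0): 0 <= x <= min(6/2, 6/1) => x in {0, ..., 3}.
Enumerate feasible integer points row by row (the coefficient of y is 1 > 0, so for each x the largest feasible y gives the best value):
  x = 0: y <= min((6 - 2*0)/3, (6 - 1*0)/2) => y in {0, ..., 2}; best 8*0 + 1*2 = 2
  x = 1: y <= min((6 - 2*1)/3, (6 - 1*1)/2) => y in {0, ..., 1}; best 8*1 + 1*1 = 9
  x = 2: y <= min((6 - 2*2)/3, (6 - 1*2)/2) => y in {0}; best 8*2 + 1*0 = 16
  x = 3: y <= min((6 - 2*3)/3, (6 - 1*3)/2) => y in {0}; best 8*3 + 1*0 = 24
The maximum 8x + 1y = 24 is achieved at x = 3, y = 0.
Check: 2*3 + 3*0 = 6 <= 6 and 1*3 + 2*0 = 3 <= 6.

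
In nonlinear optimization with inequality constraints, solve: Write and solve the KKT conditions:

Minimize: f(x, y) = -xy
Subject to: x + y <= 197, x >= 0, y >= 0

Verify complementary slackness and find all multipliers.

Problem: min -xy s.t. x + y <= 197 (multiplier lambda), x >= 0 (mu_x), y >= 0 (mu_y)
KKT stationarity: -y + lambda - mu_x = 0, -x + lambda - mu_y = 0, with lambda, mu_x, mu_y >= 0
Complementary slackness: lambda*(x + y - 197) = 0, mu_x*x = 0, mu_y*y = 0
If lambda = 0: y = -mu_x <= 0 and x = -mu_y <= 0 force x = y = 0 with f = 0; but x = y = 197/2 is feasible with f = -38809/4 < 0, so this is not the minimum. Hence lambda > 0 and x + y = 197.
Try x > 0, y > 0 (so mu_x = mu_y = 0): y = lambda, x = lambda => x = y = lambda
x + y = 197 => 2*lambda = 197 => lambda = 197/2
x* = y* = 197/2 > 0, consistent with mu_x = mu_y = 0.
(Any feasible point with x = 0 or y = 0 has f = 0 > -38809/4, so the minimum is not on those boundaries.)
min(-xy) = -38809/4 (i.e. max xy = 38809/4)
Multipliers: lambda = 197/2, mu_x = 0, mu_y = 0
Complementary slackness: lambda*(x + y - 197) = 197/2*(197/2 + 197/2 - 197) = 0, mu_x*x = 0*197/2 = 0, mu_y*y = 0*197/2 = 0. Satisfied.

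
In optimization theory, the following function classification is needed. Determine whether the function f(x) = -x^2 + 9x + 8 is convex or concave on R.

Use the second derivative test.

f(x) = -x^2 + 9x + 8
f'(x) = -2x + 9
f''(x) = -2
Since f''(x) = -2 < 0 for all x, f is concave on R.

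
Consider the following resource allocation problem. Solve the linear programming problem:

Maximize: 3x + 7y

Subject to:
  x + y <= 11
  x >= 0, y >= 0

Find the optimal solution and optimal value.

The feasible region has vertices at [(0, 0), (11, 0), (0, 11)].
Checking objective 3x + 7y at each vertex:
  (0, 0): 3*0 + 7*0 = 0
  (11, 0): 3*11 + 7*0 = 33
  (0, 11): 3*0 + 7*11 = 77
Maximum is 77 at (0, 11).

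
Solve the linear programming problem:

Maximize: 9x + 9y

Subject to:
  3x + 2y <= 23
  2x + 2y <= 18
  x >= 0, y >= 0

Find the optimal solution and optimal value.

Feasible vertices: (0, 0), (0, 9), (5, 4), (23/3, 0)
Objective 9x + 9y at each:
  (0, 0): 0
  (0, 9): 81
  (5, 4): 81
  (23/3, 0): 69
Maximum is 81 at (0, 9).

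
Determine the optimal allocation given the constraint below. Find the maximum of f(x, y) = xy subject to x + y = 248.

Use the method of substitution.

Substitute y = 248 - x into f(x,y) = xy:
g(x) = x(248 - x) = 248x - x^2
g'(x) = 248 - 2x = 0  =>  x = 124
y = 248 - 124 = 124
Maximum value = 124 * 124 = 15376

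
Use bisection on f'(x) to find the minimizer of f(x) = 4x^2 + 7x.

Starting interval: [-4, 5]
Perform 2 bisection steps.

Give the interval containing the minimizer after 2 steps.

Finding critical point of f(x) = 4x^2 + 7x using bisection on f'(x) = 8x + 7.
f'(x) = 0 when x = -7/8.
Starting interval: [-4, 5]
Step 1: mid = 1/2, f'(mid) = 11, new interval = [-4, 1/2]
Step 2: mid = -7/4, f'(mid) = -7, new interval = [-7/4, 1/2]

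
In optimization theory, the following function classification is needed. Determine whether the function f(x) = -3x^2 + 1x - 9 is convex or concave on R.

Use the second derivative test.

f(x) = -3x^2 + 1x - 9
f'(x) = -6x + 1
f''(x) = -6
Since f''(x) = -6 < 0 for all x, f is concave on R.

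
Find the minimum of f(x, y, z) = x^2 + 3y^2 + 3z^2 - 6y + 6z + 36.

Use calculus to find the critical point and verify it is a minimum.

f(x,y,z) = x^2 + 3y^2 + 3z^2 - 6y + 6z + 36
df/dx = 2x + (0) = 0 => x = 0
df/dy = 6y + (-6) = 0 => y = 1
df/dz = 6z + (6) = 0 => z = -1
f(0,1,-1) = 1*(0)^2 + 3*(1)^2 + 3*(-1)^2 + -6*(1) + 6*(-1) + 36 = 30
Hessian is diagonal with entries 2, 6, 6 > 0, confirmed minimum.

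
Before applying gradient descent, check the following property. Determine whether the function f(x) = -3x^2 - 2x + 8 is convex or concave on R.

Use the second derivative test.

f(x) = -3x^2 - 2x + 8
f'(x) = -6x - 2
f''(x) = -6
Since f''(x) = -6 < 0 for all x, f is concave on R.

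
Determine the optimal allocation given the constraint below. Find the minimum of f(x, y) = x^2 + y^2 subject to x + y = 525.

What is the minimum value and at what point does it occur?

Substitute y = 525 - x into f(x,y) = x^2 + y^2:
g(x) = x^2 + (525 - x)^2 = 2x^2 - 1050x + 275625
g'(x) = 4x - 1050 = 0  =>  x = 525/2
y = 525 - 525/2 = 525/2
Minimum value = (525/2)^2 + (525/2)^2 = 275625/2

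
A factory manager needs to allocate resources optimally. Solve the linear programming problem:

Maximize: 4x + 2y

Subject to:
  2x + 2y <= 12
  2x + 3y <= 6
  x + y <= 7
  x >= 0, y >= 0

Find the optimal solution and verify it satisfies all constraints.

Feasible vertices: (0, 0), (0, 2), (3, 0)
Objective 4x + 2y at each vertex:
  (0, 0): 0
  (0, 2): 4
  (3, 0): 12
Maximum is 12 at (3, 0).
Verify constraints at (x, y) = (3, 0):
  2*3 + 2*0 = 6 <= 12
  2*3 + 3*0 = 6 <= 6 (active)
  1*3 + 1*0 = 3 <= 7
  x = 3 >= 0, y = 0 >= 0. All constraints satisfied.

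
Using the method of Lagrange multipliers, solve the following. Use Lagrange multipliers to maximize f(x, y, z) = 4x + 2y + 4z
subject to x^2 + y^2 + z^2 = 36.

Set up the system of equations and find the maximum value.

Lagrange conditions: 4 = 2*lambda*x, 2 = 2*lambda*y, 4 = 2*lambda*z
So x:4 = y:2 = z:4, i.e. x = 4t, y = 2t, z = 4t
Constraint: t^2*(4^2 + 2^2 + 4^2) = 36
  t^2 * 36 = 36  =>  t = sqrt(1)
Maximum = 4*4t + 2*2t + 4*4t = 36*sqrt(1) = 36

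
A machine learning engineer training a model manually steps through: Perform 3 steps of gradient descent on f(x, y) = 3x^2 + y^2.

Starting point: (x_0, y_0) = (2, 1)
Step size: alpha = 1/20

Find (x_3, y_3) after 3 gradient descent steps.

f(x,y) = 3x^2 + y^2
grad_x = 6x + 0y, grad_y = 2y + 0x
Step 1: grad = (12, 2), (7/5, 9/10)
Step 2: grad = (42/5, 9/5), (49/50, 81/100)
Step 3: grad = (147/25, 81/50), (343/500, 729/1000)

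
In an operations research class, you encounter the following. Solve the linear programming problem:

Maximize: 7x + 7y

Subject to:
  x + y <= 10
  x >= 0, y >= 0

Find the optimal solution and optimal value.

The feasible region has vertices at [(0, 0), (10, 0), (0, 10)].
Checking objective 7x + 7y at each vertex:
  (0, 0): 7*0 + 7*0 = 0
  (10, 0): 7*10 + 7*0 = 70
  (0, 10): 7*0 + 7*10 = 70
Maximum is 70 at (10, 0).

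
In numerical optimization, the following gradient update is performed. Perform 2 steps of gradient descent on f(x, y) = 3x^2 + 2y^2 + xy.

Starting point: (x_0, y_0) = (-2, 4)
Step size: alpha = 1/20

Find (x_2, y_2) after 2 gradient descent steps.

f(x,y) = 3x^2 + 2y^2 + xy
grad_x = 6x + 1y, grad_y = 4y + 1x
Step 1: grad = (-8, 14), (-8/5, 33/10)
Step 2: grad = (-63/10, 58/5), (-257/200, 68/25)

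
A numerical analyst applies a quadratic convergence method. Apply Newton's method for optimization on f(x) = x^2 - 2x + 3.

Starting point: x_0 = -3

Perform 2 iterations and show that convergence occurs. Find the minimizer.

f(x) = x^2 - 2x + 3, f'(x) = 2x + (-2), f''(x) = 2
Step 1: f'(-3) = -8, x_1 = -3 - -8/2 = 1
Step 2: f'(1) = 0, x_2 = 1 (converged)
Newton's method converges in 1 step for quadratics.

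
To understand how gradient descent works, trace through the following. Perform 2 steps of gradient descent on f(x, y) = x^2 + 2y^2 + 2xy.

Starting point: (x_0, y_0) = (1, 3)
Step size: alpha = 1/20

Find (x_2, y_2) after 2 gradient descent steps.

f(x,y) = x^2 + 2y^2 + 2xy
grad_x = 2x + 2y, grad_y = 4y + 2x
Step 1: grad = (8, 14), (3/5, 23/10)
Step 2: grad = (29/5, 52/5), (31/100, 89/50)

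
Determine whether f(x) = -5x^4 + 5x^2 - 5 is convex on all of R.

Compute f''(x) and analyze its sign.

f(x) = -5x^4 + 5x^2 - 5
f'(x) = -20x^3 + 10x
f''(x) = -60x^2 + 10
f''(x) = -60x^2 + 10 -> -inf as |x| -> inf
Therefore, f is not globally convex on R.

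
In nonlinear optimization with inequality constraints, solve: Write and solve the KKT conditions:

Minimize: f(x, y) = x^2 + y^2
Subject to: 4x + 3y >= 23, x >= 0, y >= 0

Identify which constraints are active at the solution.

KKT conditions for min x^2 + y^2 s.t. 4x + 3y >= 23, x >= 0, y >= 0:
Stationarity: 2x = mu*4 + mu_x, 2y = mu*3 + mu_y, with mu, mu_x, mu_y >= 0
Complementary slackness: mu*(4x + 3y - 23) = 0, mu_x*x = 0, mu_y*y = 0
(0, 0) is infeasible (4*0 + 3*0 < 23), so if mu = 0 stationarity would force x = mu_x/2 >= 0, y = mu_y/2 >= 0 with mu_x*x = mu_y*y = 0, i.e. x = y = 0: contradiction. Hence mu > 0 and 4x + 3y = 23 is active.
Try x > 0, y > 0 (so mu_x = mu_y = 0): x = 4*mu/2, y = 3*mu/2
Substitute: 4*(4*mu/2) + 3*(3*mu/2) = 23
  mu*25/2 = 23 => mu = 46/25
x* = 92/25 > 0, y* = 69/25 > 0, consistent with mu_x = mu_y = 0.
f is convex and the constraints are linear, so this KKT point is the global minimum.
f* = 529/25
Active constraints: 4x + 3y >= 23 (holds with equality, mu = 46/25 > 0); x >= 0 and y >= 0 are inactive (mu_x = mu_y = 0).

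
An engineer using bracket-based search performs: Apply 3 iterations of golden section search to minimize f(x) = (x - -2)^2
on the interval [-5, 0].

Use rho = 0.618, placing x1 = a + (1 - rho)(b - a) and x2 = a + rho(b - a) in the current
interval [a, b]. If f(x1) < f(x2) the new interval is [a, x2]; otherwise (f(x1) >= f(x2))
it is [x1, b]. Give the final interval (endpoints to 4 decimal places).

Golden section search for min of f(x) = (x - -2)^2 on [-5, 0].
Each step: x1 = a + (1 - rho)(b - a), x2 = a + rho(b - a); if f(x1) < f(x2) keep [a, x2], otherwise keep [x1, b].
Step 1: [-5.0000, 0.0000], x1=-3.0900 (f=1.1881), x2=-1.9100 (f=0.0081); f(x1) > f(x2) => keep [-3.0900, 0.0000]
Step 2: [-3.0900, 0.0000], x1=-1.9096 (f=0.0082), x2=-1.1804 (f=0.6718); f(x1) < f(x2) => keep [-3.0900, -1.1804]
Step 3: [-3.0900, -1.1804], x1=-2.3605 (f=0.1300), x2=-1.9099 (f=0.0081); f(x1) > f(x2) => keep [-2.3605, -1.1804]
Final interval: [-2.3605, -1.1804]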